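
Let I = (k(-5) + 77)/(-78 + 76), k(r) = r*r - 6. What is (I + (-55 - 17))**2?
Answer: 14400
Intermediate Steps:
k(r) = -6 + r**2 (k(r) = r**2 - 6 = -6 + r**2)
I = -48 (I = ((-6 + (-5)**2) + 77)/(-78 + 76) = ((-6 + 25) + 77)/(-2) = (19 + 77)*(-1/2) = 96*(-1/2) = -48)
(I + (-55 - 17))**2 = (-48 + (-55 - 17))**2 = (-48 - 72)**2 = (-120)**2 = 14400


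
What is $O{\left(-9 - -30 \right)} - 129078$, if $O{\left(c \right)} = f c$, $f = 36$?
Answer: $-128322$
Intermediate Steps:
$O{\left(c \right)} = 36 c$
$O{\left(-9 - -30 \right)} - 129078 = 36 \left(-9 - -30\right) - 129078 = 36 \left(-9 + 30\right) - 129078 = 36 \cdot 21 - 129078 = 756 - 129078 = -128322$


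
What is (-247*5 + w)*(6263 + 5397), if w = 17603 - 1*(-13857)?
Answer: 352423500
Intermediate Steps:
w = 31460 (w = 17603 + 13857 = 31460)
(-247*5 + w)*(6263 + 5397) = (-247*5 + 31460)*(6263 + 5397) = (-1235 + 31460)*11660 = 30225*11660 = 352423500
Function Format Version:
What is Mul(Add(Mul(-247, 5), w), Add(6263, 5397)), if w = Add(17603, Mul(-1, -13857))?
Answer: 352423500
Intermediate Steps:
w = 31460 (w = Add(17603, 13857) = 31460)
Mul(Add(Mul(-247, 5), w), Add(6263, 5397)) = Mul(Add(Mul(-247, 5), 31460), Add(6263, 5397)) = Mul(Add(-1235, 31460), 11660) = Mul(30225, 11660) = 352423500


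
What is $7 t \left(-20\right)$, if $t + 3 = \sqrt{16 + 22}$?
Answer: $420 - 140 \sqrt{38} \approx -443.02$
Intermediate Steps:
$t = -3 + \sqrt{38}$ ($t = -3 + \sqrt{16 + 22} = -3 + \sqrt{38} \approx 3.1644$)
$7 t \left(-20\right) = 7 \left(-3 + \sqrt{38}\right) \left(-20\right) = \left(-21 + 7 \sqrt{38}\right) \left(-20\right) = 420 - 140 \sqrt{38}$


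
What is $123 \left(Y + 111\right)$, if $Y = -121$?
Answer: $-1230$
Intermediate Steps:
$123 \left(Y + 111\right) = 123 \left(-121 + 111\right) = 123 \left(-10\right) = -1230$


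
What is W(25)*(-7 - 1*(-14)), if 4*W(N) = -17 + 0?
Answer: -119/4 ≈ -29.750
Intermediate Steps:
W(N) = -17/4 (W(N) = (-17 + 0)/4 = (¼)*(-17) = -17/4)
W(25)*(-7 - 1*(-14)) = -17*(-7 - 1*(-14))/4 = -17*(-7 + 14)/4 = -17/4*7 = -119/4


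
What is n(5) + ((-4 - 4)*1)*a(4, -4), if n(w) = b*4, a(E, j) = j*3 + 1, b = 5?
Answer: 108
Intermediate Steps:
a(E, j) = 1 + 3*j (a(E, j) = 3*j + 1 = 1 + 3*j)
n(w) = 20 (n(w) = 5*4 = 20)
n(5) + ((-4 - 4)*1)*a(4, -4) = 20 + ((-4 - 4)*1)*(1 + 3*(-4)) = 20 + (-8*1)*(1 - 12) = 20 - 8*(-11) = 20 + 88 = 108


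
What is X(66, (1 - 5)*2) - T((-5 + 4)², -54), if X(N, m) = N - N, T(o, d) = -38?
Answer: 38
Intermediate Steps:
X(N, m) = 0
X(66, (1 - 5)*2) - T((-5 + 4)², -54) = 0 - 1*(-38) = 0 + 38 = 38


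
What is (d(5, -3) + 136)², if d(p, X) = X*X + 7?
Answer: 23104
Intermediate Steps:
d(p, X) = 7 + X² (d(p, X) = X² + 7 = 7 + X²)
(d(5, -3) + 136)² = ((7 + (-3)²) + 136)² = ((7 + 9) + 136)² = (16 + 136)² = 152² = 23104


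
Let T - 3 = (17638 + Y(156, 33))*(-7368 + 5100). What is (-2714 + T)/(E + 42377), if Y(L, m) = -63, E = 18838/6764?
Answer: -134816026802/143328433 ≈ -940.61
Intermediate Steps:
E = 9419/3382 (E = 18838*(1/6764) = 9419/3382 ≈ 2.7850)
T = -39860097 (T = 3 + (17638 - 63)*(-7368 + 5100) = 3 + 17575*(-2268) = 3 - 39860100 = -39860097)
(-2714 + T)/(E + 42377) = (-2714 - 39860097)/(9419/3382 + 42377) = -39862811/143328433/3382 = -39862811*3382/143328433 = -134816026802/143328433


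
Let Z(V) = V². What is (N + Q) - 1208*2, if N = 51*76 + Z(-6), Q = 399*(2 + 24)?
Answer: 11870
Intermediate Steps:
Q = 10374 (Q = 399*26 = 10374)
N = 3912 (N = 51*76 + (-6)² = 3876 + 36 = 3912)
(N + Q) - 1208*2 = (3912 + 10374) - 1208*2 = 14286 - 2416 = 11870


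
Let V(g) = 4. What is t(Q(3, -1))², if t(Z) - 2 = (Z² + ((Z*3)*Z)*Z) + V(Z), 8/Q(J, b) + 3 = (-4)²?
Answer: 241802500/4826809 ≈ 50.096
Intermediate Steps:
Q(J, b) = 8/13 (Q(J, b) = 8/(-3 + (-4)²) = 8/(-3 + 16) = 8/13)
t(Z) = 6 + Z² + 3*Z³ (t(Z) = 2 + ((Z² + ((Z*3)*Z)*Z) + 4) = 2 + ((Z² + ((3*Z)*Z)*Z) + 4) = 2 + ((Z² + (3*Z²)*Z) + 4) = 2 + ((Z² + 3*Z³) + 4) = 2 + (4 + Z² + 3*Z³) = 6 + Z² + 3*Z³)
t(Q(3, -1))² = (6 + (8/13)² + 3*(8/13)³)² = (6 + 64/169 + 3*(512/2197))² = (6 + 64/169 + 1536/2197)² = (15550/2197)² = 241802500/4826809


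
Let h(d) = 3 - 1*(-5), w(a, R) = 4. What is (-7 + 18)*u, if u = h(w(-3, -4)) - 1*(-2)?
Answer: 110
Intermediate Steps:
h(d) = 8 (h(d) = 3 + 5 = 8)
u = 10 (u = 8 - 1*(-2) = 8 + 2 = 10)
(-7 + 18)*u = (-7 + 18)*10 = 11*10 = 110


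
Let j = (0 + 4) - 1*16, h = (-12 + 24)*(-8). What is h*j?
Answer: 1152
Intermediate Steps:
h = -96 (h = 12*(-8) = -96)
j = -12 (j = 4 - 16 = -12)
h*j = -96*(-12) = 1152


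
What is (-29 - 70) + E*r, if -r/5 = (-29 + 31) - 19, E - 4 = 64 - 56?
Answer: 921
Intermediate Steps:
E = 12 (E = 4 + (64 - 56) = 4 + 8 = 12)
r = 85 (r = -5*((-29 + 31) - 19) = -5*(2 - 19) = -5*(-17) = 85)
(-29 - 70) + E*r = (-29 - 70) + 12*85 = -99 + 1020 = 921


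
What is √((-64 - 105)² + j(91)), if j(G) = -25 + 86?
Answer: √28622 ≈ 169.18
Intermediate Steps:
j(G) = 61
√((-64 - 105)² + j(91)) = √((-64 - 105)² + 61) = √((-169)² + 61) = √(28561 + 61) = √28622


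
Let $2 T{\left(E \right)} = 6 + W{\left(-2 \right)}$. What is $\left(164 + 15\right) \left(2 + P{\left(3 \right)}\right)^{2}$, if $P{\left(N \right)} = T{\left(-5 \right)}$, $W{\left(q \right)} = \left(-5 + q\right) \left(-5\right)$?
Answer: $\frac{362475}{4} \approx 90619.0$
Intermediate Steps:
$W{\left(q \right)} = 25 - 5 q$
$T{\left(E \right)} = \frac{41}{2}$ ($T{\left(E \right)} = \frac{6 + \left(25 - -10\right)}{2} = \frac{6 + \left(25 + 10\right)}{2} = \frac{6 + 35}{2} = \frac{1}{2} \cdot 41 = \frac{41}{2}$)
$P{\left(N \right)} = \frac{41}{2}$
$\left(164 + 15\right) \left(2 + P{\left(3 \right)}\right)^{2} = \left(164 + 15\right) \left(2 + \frac{41}{2}\right)^{2} = 179 \left(\frac{45}{2}\right)^{2} = 179 \cdot \frac{2025}{4} = \frac{362475}{4}$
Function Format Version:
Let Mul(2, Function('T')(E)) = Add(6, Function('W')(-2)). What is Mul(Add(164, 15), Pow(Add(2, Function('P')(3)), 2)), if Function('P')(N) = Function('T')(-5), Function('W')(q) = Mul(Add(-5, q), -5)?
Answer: Rational(362475, 4) ≈ 90619.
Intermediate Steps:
Function('W')(q) = Add(25, Mul(-5, q))
Function('T')(E) = Rational(41, 2) (Function('T')(E) = Mul(Rational(1, 2), Add(6, Add(25, Mul(-5, -2)))) = Mul(Rational(1, 2), Add(6, Add(25, 10))) = Mul(Rational(1, 2), Add(6, 35)) = Mul(Rational(1, 2), 41) = Rational(41, 2))
Function('P')(N) = Rational(41, 2)
Mul(Add(164, 15), Pow(Add(2, Function('P')(3)), 2)) = Mul(Add(164, 15), Pow(Add(2, Rational(41, 2)), 2)) = Mul(179, Pow(Rational(45, 2), 2)) = Mul(179, Rational(2025, 4)) = Rational(362475, 4)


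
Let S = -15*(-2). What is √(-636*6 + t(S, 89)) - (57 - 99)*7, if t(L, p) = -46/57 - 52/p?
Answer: 294 + I*√98241820698/5073 ≈ 294.0 + 61.785*I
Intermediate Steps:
S = 30
t(L, p) = -46/57 - 52/p (t(L, p) = -46*1/57 - 52/p = -46/57 - 52/p)
√(-636*6 + t(S, 89)) - (57 - 99)*7 = √(-636*6 + (-46/57 - 52/89)) - (57 - 99)*7 = √(-3816 + (-46/57 - 52*1/89)) - (-42)*7 = √(-3816 + (-46/57 - 52/89)) - 1*(-294) = √(-3816 - 7058/5073) + 294 = √(-19365626/5073) + 294 = I*√98241820698/5073 + 294 = 294 + I*√98241820698/5073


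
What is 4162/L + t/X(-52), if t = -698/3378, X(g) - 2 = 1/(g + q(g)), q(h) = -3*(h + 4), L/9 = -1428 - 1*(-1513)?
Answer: 85061114/15935715 ≈ 5.3378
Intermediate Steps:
L = 765 (L = 9*(-1428 - 1*(-1513)) = 9*(-1428 + 1513) = 9*85 = 765)
q(h) = -12 - 3*h (q(h) = -3*(4 + h) = -12 - 3*h)
X(g) = 2 + 1/(-12 - 2*g) (X(g) = 2 + 1/(g + (-12 - 3*g)) = 2 + 1/(-12 - 2*g))
t = -349/1689 (t = -698*1/3378 = -349/1689 ≈ -0.20663)
4162/L + t/X(-52) = 4162/765 - 349*2*(6 - 52)/(23 + 4*(-52))/1689 = 4162*(1/765) - 349*(-92/(23 - 208))/1689 = 4162/765 - 349/(1689*((½)*(-1/46)*(-185))) = 4162/765 - 349/(1689*185/92) = 4162/765 - 349/1689*92/185 = 4162/765 - 32108/312465 = 85061114/15935715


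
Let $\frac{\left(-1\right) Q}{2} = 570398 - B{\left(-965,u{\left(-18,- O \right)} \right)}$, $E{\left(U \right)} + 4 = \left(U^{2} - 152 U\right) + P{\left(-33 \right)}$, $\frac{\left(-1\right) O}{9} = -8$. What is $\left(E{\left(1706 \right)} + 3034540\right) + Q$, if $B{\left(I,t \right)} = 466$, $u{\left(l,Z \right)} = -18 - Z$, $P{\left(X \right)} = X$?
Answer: $4545763$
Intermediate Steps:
$O = 72$ ($O = \left(-9\right) \left(-8\right) = 72$)
$E{\left(U \right)} = -37 + U^{2} - 152 U$ ($E{\left(U \right)} = -4 - \left(33 - U^{2} + 152 U\right) = -37 + U^{2} - 152 U$)
$Q = -1139864$ ($Q = - 2 \left(570398 - 466\right) = \left(-2\right) 569932 = -1139864$)
$\left(E{\left(1706 \right)} + 3034540\right) + Q = \left(\left(-37 + 1706^{2} - 259312\right) + 3034540\right) - 1139864 = \left(\left(-37 + 2910436 - 259312\right) + 3034540\right) - 1139864 = \left(2651087 + 3034540\right) - 1139864 = 5685627 - 1139864 = 4545763$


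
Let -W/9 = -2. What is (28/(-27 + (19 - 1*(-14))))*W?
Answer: 84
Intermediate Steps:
W = 18 (W = -9*(-2) = 18)
(28/(-27 + (19 - 1*(-14))))*W = (28/(-27 + (19 - 1*(-14))))*18 = (28/(-27 + (19 + 14)))*18 = (28/(-27 + 33))*18 = (28/6)*18 = ((⅙)*28)*18 = (14/3)*18 = 84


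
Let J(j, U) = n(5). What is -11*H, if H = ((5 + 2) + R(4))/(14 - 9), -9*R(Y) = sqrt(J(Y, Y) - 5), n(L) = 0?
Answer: -77/5 + 11*I*sqrt(5)/45 ≈ -15.4 + 0.54659*I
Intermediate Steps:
J(j, U) = 0
R(Y) = -I*sqrt(5)/9 (R(Y) = -sqrt(0 - 5)/9 = -I*sqrt(5)/9)
H = 7/5 - I*sqrt(5)/45 (H = ((5 + 2) - I*sqrt(5)/9)/(14 - 9) = (7 - I*sqrt(5)/9)/5 = (7 - I*sqrt(5)/9)*(1/5) = 7/5 - I*sqrt(5)/45 ≈ 1.4 - 0.04969*I)
-11*H = -11*(7/5 - I*sqrt(5)/45) = -77/5 + 11*I*sqrt(5)/45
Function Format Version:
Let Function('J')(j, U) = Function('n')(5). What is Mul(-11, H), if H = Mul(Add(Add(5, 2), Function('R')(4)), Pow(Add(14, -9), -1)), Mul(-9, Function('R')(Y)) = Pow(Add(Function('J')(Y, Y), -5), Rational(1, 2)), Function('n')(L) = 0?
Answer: Add(Rational(-77, 5), Mul(Rational(11, 45), I, Pow(5, Rational(1, 2)))) ≈ Add(-15.400, Mul(0.54659, I))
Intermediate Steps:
Function('J')(j, U) = 0
Function('R')(Y) = Mul(Rational(-1, 9), I, Pow(5, Rational(1, 2))) (Function('R')(Y) = Mul(Rational(-1, 9), Pow(Add(0, -5), Rational(1, 2))) = Mul(Rational(-1, 9), Pow(-5, Rational(1, 2))) = Mul(Rational(-1, 9), Mul(I, Pow(5, Rational(1, 2)))) = Mul(Rational(-1, 9), I, Pow(5, Rational(1, 2))))
H = Add(Rational(7, 5), Mul(Rational(-1, 45), I, Pow(5, Rational(1, 2)))) (H = Mul(Add(Add(5, 2), Mul(Rational(-1, 9), I, Pow(5, Rational(1, 2)))), Pow(Add(14, -9), -1)) = Mul(Add(7, Mul(Rational(-1, 9), I, Pow(5, Rational(1, 2)))), Pow(5, -1)) = Mul(Add(7, Mul(Rational(-1, 9), I, Pow(5, Rational(1, 2)))), Rational(1, 5)) = Add(Rational(7, 5), Mul(Rational(-1, 45), I, Pow(5, Rational(1, 2)))) ≈ Add(1.4000, Mul(-0.049690, I)))
Mul(-11, H) = Mul(-11, Add(Rational(7, 5), Mul(Rational(-1, 45), I, Pow(5, Rational(1, 2))))) = Add(Rational(-77, 5), Mul(Rational(11, 45), I, Pow(5, Rational(1, 2))))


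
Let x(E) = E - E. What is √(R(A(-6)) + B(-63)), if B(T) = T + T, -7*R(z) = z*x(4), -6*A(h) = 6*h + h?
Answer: 3*I*√14 ≈ 11.225*I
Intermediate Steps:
x(E) = 0
A(h) = -7*h/6 (A(h) = -(6*h + h)/6 = -7*h/6)
R(z) = 0 (R(z) = -z*0/7 = -⅐*0 = 0)
B(T) = 2*T
√(R(A(-6)) + B(-63)) = √(0 + 2*(-63)) = √(0 - 126) = √(-126) = 3*I*√14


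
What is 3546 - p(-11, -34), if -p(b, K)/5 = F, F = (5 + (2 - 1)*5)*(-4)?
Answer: 3346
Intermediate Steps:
F = -40 (F = (5 + 1*5)*(-4) = (5 + 5)*(-4) = 10*(-4) = -40)
p(b, K) = 200 (p(b, K) = -5*(-40) = 200)
3546 - p(-11, -34) = 3546 - 1*200 = 3546 - 200 = 3346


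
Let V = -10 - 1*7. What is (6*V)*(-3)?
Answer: 306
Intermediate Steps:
V = -17 (V = -10 - 7 = -17)
(6*V)*(-3) = (6*(-17))*(-3) = -102*(-3) = 306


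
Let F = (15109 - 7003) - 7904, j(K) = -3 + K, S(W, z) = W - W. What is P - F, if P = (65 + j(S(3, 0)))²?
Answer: 3642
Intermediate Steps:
S(W, z) = 0
P = 3844 (P = (65 + (-3 + 0))² = (65 - 3)² = 62² = 3844)
F = 202 (F = 8106 - 7904 = 202)
P - F = 3844 - 1*202 = 3844 - 202 = 3642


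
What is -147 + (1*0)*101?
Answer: -147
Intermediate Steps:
-147 + (1*0)*101 = -147 + 0*101 = -147 + 0 = -147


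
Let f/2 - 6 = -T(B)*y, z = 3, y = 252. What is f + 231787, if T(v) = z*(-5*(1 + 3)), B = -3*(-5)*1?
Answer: 262039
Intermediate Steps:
B = 15 (B = 15*1 = 15)
T(v) = -60 (T(v) = 3*(-5*(1 + 3)) = 3*(-5*4) = 3*(-20) = -60)
f = 30252 (f = 12 + 2*(-(-60)*252) = 12 + 2*(-1*(-15120)) = 12 + 2*15120 = 12 + 30240 = 30252)
f + 231787 = 30252 + 231787 = 262039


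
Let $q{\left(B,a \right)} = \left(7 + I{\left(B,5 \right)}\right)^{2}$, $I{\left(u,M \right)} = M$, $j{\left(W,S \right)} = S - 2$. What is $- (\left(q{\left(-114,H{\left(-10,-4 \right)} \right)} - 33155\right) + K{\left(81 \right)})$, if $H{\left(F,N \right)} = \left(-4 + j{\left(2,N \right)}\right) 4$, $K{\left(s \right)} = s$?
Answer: $32930$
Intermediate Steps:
$j{\left(W,S \right)} = -2 + S$
$H{\left(F,N \right)} = -24 + 4 N$ ($H{\left(F,N \right)} = \left(-4 + \left(-2 + N\right)\right) 4 = \left(-6 + N\right) 4 = -24 + 4 N$)
$q{\left(B,a \right)} = 144$ ($q{\left(B,a \right)} = \left(7 + 5\right)^{2} = 12^{2} = 144$)
$- (\left(q{\left(-114,H{\left(-10,-4 \right)} \right)} - 33155\right) + K{\left(81 \right)}) = - (\left(144 - 33155\right) + 81) = - (-33011 + 81) = \left(-1\right) \left(-32930\right) = 32930$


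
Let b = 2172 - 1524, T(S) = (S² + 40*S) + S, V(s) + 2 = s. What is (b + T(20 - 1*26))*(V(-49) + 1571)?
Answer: 665760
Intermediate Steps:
V(s) = -2 + s
T(S) = S² + 41*S
b = 648
(b + T(20 - 1*26))*(V(-49) + 1571) = (648 + (20 - 1*26)*(41 + (20 - 1*26)))*((-2 - 49) + 1571) = (648 + (20 - 26)*(41 + (20 - 26)))*(-51 + 1571) = (648 - 6*(41 - 6))*1520 = (648 - 6*35)*1520 = (648 - 210)*1520 = 438*1520 = 665760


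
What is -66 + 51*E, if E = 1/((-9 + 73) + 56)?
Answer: -2623/40 ≈ -65.575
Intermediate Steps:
E = 1/120 (E = 1/(64 + 56) = 1/120 ≈ 0.0083333)
-66 + 51*E = -66 + 51*(1/120) = -66 + 17/40 = -2623/40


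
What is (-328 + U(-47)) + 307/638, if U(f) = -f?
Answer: -178971/638 ≈ -280.52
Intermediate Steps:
(-328 + U(-47)) + 307/638 = (-328 - 1*(-47)) + 307/638 = (-328 + 47) + 307*(1/638) = -281 + 307/638 = -178971/638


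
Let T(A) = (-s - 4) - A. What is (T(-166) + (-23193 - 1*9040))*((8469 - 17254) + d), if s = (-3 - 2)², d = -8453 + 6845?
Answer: 333573728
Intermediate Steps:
d = -1608
s = 25 (s = (-5)² = 25)
T(A) = -29 - A (T(A) = (-1*25 - 4) - A = (-25 - 4) - A = -29 - A)
(T(-166) + (-23193 - 1*9040))*((8469 - 17254) + d) = ((-29 - 1*(-166)) + (-23193 - 1*9040))*((8469 - 17254) - 1608) = ((-29 + 166) + (-23193 - 9040))*(-8785 - 1608) = (137 - 32233)*(-10393) = -32096*(-10393) = 333573728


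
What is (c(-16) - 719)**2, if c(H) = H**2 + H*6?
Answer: 312481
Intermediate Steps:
c(H) = H**2 + 6*H
(c(-16) - 719)**2 = (-16*(6 - 16) - 719)**2 = (-16*(-10) - 719)**2 = (160 - 719)**2 = (-559)**2 = 312481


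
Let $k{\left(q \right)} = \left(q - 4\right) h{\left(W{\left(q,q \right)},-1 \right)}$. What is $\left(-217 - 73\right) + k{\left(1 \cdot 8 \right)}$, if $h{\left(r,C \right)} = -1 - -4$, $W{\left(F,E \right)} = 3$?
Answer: $-278$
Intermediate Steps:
$h{\left(r,C \right)} = 3$ ($h{\left(r,C \right)} = -1 + 4 = 3$)
$k{\left(q \right)} = -12 + 3 q$ ($k{\left(q \right)} = \left(q - 4\right) 3 = \left(-4 + q\right) 3 = -12 + 3 q$)
$\left(-217 - 73\right) + k{\left(1 \cdot 8 \right)} = \left(-217 - 73\right) - \left(12 - 3 \cdot 1 \cdot 8\right) = -290 + \left(-12 + 3 \cdot 8\right) = -290 + \left(-12 + 24\right) = -290 + 12 = -278$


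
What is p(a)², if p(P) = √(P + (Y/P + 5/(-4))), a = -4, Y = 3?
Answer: -6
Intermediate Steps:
p(P) = √(-5/4 + P + 3/P) (p(P) = √(P + (3/P + 5/(-4))) = √(P + (3/P + 5*(-¼))) = √(P + (3/P - 5/4)) = √(P + (-5/4 + 3/P)) = √(-5/4 + P + 3/P))
p(a)² = (√(-5 + 4*(-4) + 12/(-4))/2)² = (√(-5 - 16 + 12*(-¼))/2)² = (√(-5 - 16 - 3)/2)² = (√(-24)/2)² = ((2*I*√6)/2)² = (I*√6)² = -6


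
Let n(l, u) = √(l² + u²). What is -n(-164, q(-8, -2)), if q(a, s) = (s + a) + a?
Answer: -2*√6805 ≈ -164.98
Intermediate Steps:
q(a, s) = s + 2*a (q(a, s) = (a + s) + a = s + 2*a)
-n(-164, q(-8, -2)) = -√((-164)² + (-2 + 2*(-8))²) = -√(26896 + (-2 - 16)²) = -√(26896 + (-18)²) = -√(26896 + 324) = -√27220 = -2*√6805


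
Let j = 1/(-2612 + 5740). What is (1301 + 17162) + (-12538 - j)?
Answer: 18533399/3128 ≈ 5925.0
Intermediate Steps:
j = 1/3128 ≈ 0.00031969
(1301 + 17162) + (-12538 - j) = (1301 + 17162) + (-12538 - 1*1/3128) = 18463 + (-12538 - 1/3128) = 18463 - 39218865/3128 = 18533399/3128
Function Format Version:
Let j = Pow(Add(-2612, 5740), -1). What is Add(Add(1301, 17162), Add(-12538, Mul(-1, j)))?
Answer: Rational(18533399, 3128) ≈ 5925.0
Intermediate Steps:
j = Rational(1, 3128) (j = Pow(3128, -1) = Rational(1, 3128) ≈ 0.00031969)
Add(Add(1301, 17162), Add(-12538, Mul(-1, j))) = Add(Add(1301, 17162), Add(-12538, Mul(-1, Rational(1, 3128)))) = Add(18463, Add(-12538, Rational(-1, 3128))) = Add(18463, Rational(-39218865, 3128)) = Rational(18533399, 3128)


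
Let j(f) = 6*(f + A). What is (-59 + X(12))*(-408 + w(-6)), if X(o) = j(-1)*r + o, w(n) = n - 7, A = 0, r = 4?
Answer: 29891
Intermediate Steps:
w(n) = -7 + n
j(f) = 6*f (j(f) = 6*(f + 0) = 6*f)
X(o) = -24 + o (X(o) = (6*(-1))*4 + o = -6*4 + o = -24 + o)
(-59 + X(12))*(-408 + w(-6)) = (-59 + (-24 + 12))*(-408 + (-7 - 6)) = (-59 - 12)*(-408 - 13) = -71*(-421) = 29891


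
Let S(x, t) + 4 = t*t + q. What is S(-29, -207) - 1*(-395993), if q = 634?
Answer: 439472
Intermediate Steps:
S(x, t) = 630 + t² (S(x, t) = -4 + (t*t + 634) = -4 + (t² + 634) = -4 + (634 + t²) = 630 + t²)
S(-29, -207) - 1*(-395993) = (630 + (-207)²) - 1*(-395993) = (630 + 42849) + 395993 = 43479 + 395993 = 439472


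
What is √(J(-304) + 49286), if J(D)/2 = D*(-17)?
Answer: √59622 ≈ 244.18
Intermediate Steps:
J(D) = -34*D (J(D) = 2*(D*(-17)) = 2*(-17*D) = -34*D)
√(J(-304) + 49286) = √(-34*(-304) + 49286) = √(10336 + 49286) = √59622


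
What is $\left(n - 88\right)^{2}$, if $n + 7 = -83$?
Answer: $31684$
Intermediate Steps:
$n = -90$ ($n = -7 - 83 = -90$)
$\left(n - 88\right)^{2} = \left(-90 - 88\right)^{2} = \left(-178\right)^{2} = 31684$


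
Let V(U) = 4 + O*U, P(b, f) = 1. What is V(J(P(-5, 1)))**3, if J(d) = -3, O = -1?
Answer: 343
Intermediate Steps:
V(U) = 4 - U
V(J(P(-5, 1)))**3 = (4 - 1*(-3))**3 = (4 + 3)**3 = 7**3 = 343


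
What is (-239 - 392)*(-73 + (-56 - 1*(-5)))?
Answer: 78244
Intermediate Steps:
(-239 - 392)*(-73 + (-56 - 1*(-5))) = -631*(-73 + (-56 + 5)) = -631*(-73 - 51) = -631*(-124) = 78244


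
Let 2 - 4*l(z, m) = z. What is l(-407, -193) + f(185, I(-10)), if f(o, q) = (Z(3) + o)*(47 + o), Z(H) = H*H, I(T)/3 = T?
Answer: 180441/4 ≈ 45110.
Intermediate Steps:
I(T) = 3*T
l(z, m) = ½ - z/4
Z(H) = H²
f(o, q) = (9 + o)*(47 + o) (f(o, q) = (3² + o)*(47 + o) = (9 + o)*(47 + o))
l(-407, -193) + f(185, I(-10)) = (½ - ¼*(-407)) + (423 + 185² + 56*185) = (½ + 407/4) + (423 + 34225 + 10360) = 409/4 + 45008 = 180441/4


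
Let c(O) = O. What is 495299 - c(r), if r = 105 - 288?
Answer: 495482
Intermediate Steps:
r = -183
495299 - c(r) = 495299 - 1*(-183) = 495299 + 183 = 495482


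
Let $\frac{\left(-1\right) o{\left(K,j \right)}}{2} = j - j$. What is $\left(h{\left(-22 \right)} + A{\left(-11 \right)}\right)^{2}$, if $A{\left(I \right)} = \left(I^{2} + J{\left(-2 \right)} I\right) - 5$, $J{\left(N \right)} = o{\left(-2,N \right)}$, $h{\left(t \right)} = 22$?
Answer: $19044$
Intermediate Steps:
$o{\left(K,j \right)} = 0$ ($o{\left(K,j \right)} = - 2 \left(j - j\right) = \left(-2\right) 0 = 0$)
$J{\left(N \right)} = 0$
$A{\left(I \right)} = -5 + I^{2}$ ($A{\left(I \right)} = \left(I^{2} + 0 I\right) - 5 = \left(I^{2} + 0\right) - 5 = I^{2} - 5 = -5 + I^{2}$)
$\left(h{\left(-22 \right)} + A{\left(-11 \right)}\right)^{2} = \left(22 - \left(5 - \left(-11\right)^{2}\right)\right)^{2} = \left(22 + \left(-5 + 121\right)\right)^{2} = \left(22 + 116\right)^{2} = 138^{2} = 19044$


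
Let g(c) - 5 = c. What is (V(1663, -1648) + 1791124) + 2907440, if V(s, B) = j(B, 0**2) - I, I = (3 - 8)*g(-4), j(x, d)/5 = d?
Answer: 4698569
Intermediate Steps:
j(x, d) = 5*d
g(c) = 5 + c
I = -5 (I = (3 - 8)*(5 - 4) = -5*1 = -5)
V(s, B) = 5 (V(s, B) = 5*0**2 - 1*(-5) = 5*0 + 5 = 0 + 5 = 5)
(V(1663, -1648) + 1791124) + 2907440 = (5 + 1791124) + 2907440 = 1791129 + 2907440 = 4698569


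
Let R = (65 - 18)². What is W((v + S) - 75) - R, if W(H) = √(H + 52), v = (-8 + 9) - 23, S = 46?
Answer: -2208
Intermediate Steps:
v = -22 (v = 1 - 23 = -22)
W(H) = √(52 + H)
R = 2209 (R = 47² = 2209)
W((v + S) - 75) - R = √(52 + ((-22 + 46) - 75)) - 1*2209 = √(52 + (24 - 75)) - 2209 = √(52 - 51) - 2209 = √1 - 2209 = 1 - 2209 = -2208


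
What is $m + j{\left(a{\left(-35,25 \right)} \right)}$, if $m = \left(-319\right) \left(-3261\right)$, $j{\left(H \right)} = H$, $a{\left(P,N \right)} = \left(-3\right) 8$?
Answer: $1040235$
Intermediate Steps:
$a{\left(P,N \right)} = -24$
$m = 1040259$
$m + j{\left(a{\left(-35,25 \right)} \right)} = 1040259 - 24 = 1040235$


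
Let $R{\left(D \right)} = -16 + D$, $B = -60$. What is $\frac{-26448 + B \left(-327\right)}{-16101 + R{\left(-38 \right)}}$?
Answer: $\frac{2276}{5385} \approx 0.42266$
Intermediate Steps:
$\frac{-26448 + B \left(-327\right)}{-16101 + R{\left(-38 \right)}} = \frac{-26448 - -19620}{-16101 - 54} = \frac{-26448 + 19620}{-16101 - 54} = - \frac{6828}{-16155} = \left(-6828\right) \left(- \frac{1}{16155}\right) = \frac{2276}{5385}$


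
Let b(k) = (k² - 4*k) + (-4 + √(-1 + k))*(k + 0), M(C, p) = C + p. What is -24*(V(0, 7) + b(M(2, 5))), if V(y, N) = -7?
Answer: 336 - 168*√6 ≈ -75.514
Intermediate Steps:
b(k) = k² - 4*k + k*(-4 + √(-1 + k)) (b(k) = (k² - 4*k) + (-4 + √(-1 + k))*k = (k² - 4*k) + k*(-4 + √(-1 + k)) = k² - 4*k + k*(-4 + √(-1 + k)))
-24*(V(0, 7) + b(M(2, 5))) = -24*(-7 + (2 + 5)*(-8 + (2 + 5) + √(-1 + (2 + 5)))) = -24*(-7 + 7*(-8 + 7 + √(-1 + 7))) = -24*(-7 + 7*(-8 + 7 + √6)) = -24*(-7 + 7*(-1 + √6)) = -24*(-7 + (-7 + 7*√6)) = -24*(-14 + 7*√6) = 336 - 168*√6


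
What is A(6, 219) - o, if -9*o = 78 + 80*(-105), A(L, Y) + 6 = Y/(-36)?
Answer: -3747/4 ≈ -936.75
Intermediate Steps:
A(L, Y) = -6 - Y/36 (A(L, Y) = -6 + Y/(-36) = -6 + Y*(-1/36) = -6 - Y/36)
o = 2774/3 (o = -(78 + 80*(-105))/9 = -(78 - 8400)/9 = -⅑*(-8322) = 2774/3 ≈ 924.67)
A(6, 219) - o = (-6 - 1/36*219) - 1*2774/3 = (-6 - 73/12) - 2774/3 = -145/12 - 2774/3 = -3747/4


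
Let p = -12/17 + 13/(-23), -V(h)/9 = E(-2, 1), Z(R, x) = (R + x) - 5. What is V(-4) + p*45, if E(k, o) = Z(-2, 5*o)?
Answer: -15327/391 ≈ -39.199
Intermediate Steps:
Z(R, x) = -5 + R + x
E(k, o) = -7 + 5*o (E(k, o) = -5 - 2 + 5*o = -7 + 5*o)
V(h) = 18 (V(h) = -9*(-7 + 5*1) = -9*(-7 + 5) = -9*(-2) = 18)
p = -497/391 (p = -12*1/17 + 13*(-1/23) = -12/17 - 13/23 = -497/391 ≈ -1.2711)
V(-4) + p*45 = 18 - 497/391*45 = 18 - 22365/391 = -15327/391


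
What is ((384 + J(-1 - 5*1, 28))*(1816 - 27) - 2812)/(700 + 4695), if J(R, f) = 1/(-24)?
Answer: 197809/1560 ≈ 126.80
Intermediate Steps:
J(R, f) = -1/24
((384 + J(-1 - 5*1, 28))*(1816 - 27) - 2812)/(700 + 4695) = ((384 - 1/24)*(1816 - 27) - 2812)/(700 + 4695) = ((9215/24)*1789 - 2812)/5395 = (16485635/24 - 2812)*(1/5395) = (16418147/24)*(1/5395) = 197809/1560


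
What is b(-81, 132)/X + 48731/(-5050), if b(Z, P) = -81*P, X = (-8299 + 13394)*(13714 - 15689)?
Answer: -19612311371/2032650250 ≈ -9.6486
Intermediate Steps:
X = -10062625 (X = 5095*(-1975) = -10062625)
b(Z, P) = -81*P
b(-81, 132)/X + 48731/(-5050) = -81*132/(-10062625) + 48731/(-5050) = -10692*(-1/10062625) + 48731*(-1/5050) = 10692/10062625 - 48731/5050 = -19612311371/2032650250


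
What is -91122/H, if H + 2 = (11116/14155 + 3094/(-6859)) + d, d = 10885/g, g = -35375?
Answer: 658865487106650/14269444967 ≈ 46173.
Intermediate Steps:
d = -2177/7075 (d = 10885/(-35375) = 10885*(-1/35375) = -2177/7075 ≈ -0.30770)
H = -14269444967/7230586325 (H = -2 + ((11116/14155 + 3094/(-6859)) - 2177/7075) = -2 + ((11116*(1/14155) + 3094*(-1/6859)) - 2177/7075) = -2 + ((11116/14155 - 3094/6859) - 2177/7075) = -2 + (1707846/5109955 - 2177/7075) = -2 + 191727683/7230586325 = -14269444967/7230586325 ≈ -1.9735)
-91122/H = -91122/(-14269444967/7230586325) = -91122*(-7230586325/14269444967) = 658865487106650/14269444967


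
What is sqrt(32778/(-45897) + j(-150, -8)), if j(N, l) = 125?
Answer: sqrt(29090268251)/15299 ≈ 11.148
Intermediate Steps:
sqrt(32778/(-45897) + j(-150, -8)) = sqrt(32778/(-45897) + 125) = sqrt(32778*(-1/45897) + 125) = sqrt(-10926/15299 + 125) = sqrt(1901449/15299) = sqrt(29090268251)/15299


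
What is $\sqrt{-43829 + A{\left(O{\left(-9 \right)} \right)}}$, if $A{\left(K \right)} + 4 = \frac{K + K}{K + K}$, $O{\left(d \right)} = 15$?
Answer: $2 i \sqrt{10958} \approx 209.36 i$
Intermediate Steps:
$A{\left(K \right)} = -3$ ($A{\left(K \right)} = -4 + \frac{K + K}{K + K} = -4 + \frac{2 K}{2 K} = -4 + 2 K \frac{1}{2 K} = -4 + 1 = -3$)
$\sqrt{-43829 + A{\left(O{\left(-9 \right)} \right)}} = \sqrt{-43829 - 3} = \sqrt{-43832} = 2 i \sqrt{10958}$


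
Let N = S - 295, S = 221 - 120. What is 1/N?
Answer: -1/194 ≈ -0.0051546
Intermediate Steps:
S = 101
N = -194 (N = 101 - 295 = -194)
1/N = 1/(-194) = -1/194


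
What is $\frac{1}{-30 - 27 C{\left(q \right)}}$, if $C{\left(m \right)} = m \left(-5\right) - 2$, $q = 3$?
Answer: $\frac{1}{429} \approx 0.002331$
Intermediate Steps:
$C{\left(m \right)} = -2 - 5 m$ ($C{\left(m \right)} = - 5 m - 2 = -2 - 5 m$)
$\frac{1}{-30 - 27 C{\left(q \right)}} = \frac{1}{-30 - 27 \left(-2 - 15\right)} = \frac{1}{-30 - -459} = \frac{1}{-30 + 459} = \frac{1}{429}$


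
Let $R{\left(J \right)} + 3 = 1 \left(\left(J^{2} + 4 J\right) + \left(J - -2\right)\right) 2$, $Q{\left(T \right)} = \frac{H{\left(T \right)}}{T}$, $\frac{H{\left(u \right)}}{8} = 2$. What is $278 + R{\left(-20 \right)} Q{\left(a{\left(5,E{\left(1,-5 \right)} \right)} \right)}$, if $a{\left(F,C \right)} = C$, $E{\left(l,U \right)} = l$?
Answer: $9894$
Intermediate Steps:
$H{\left(u \right)} = 16$ ($H{\left(u \right)} = 8 \cdot 2 = 16$)
$Q{\left(T \right)} = \frac{16}{T}$
$R{\left(J \right)} = 1 + 2 J^{2} + 10 J$ ($R{\left(J \right)} = -3 + 1 \left(\left(J^{2} + 4 J\right) + \left(J - -2\right)\right) 2 = -3 + 1 \left(\left(J^{2} + 4 J\right) + \left(J + 2\right)\right) 2 = -3 + 1 \left(\left(J^{2} + 4 J\right) + \left(2 + J\right)\right) 2 = -3 + 1 \left(2 + J^{2} + 5 J\right) 2 = -3 + \left(2 + J^{2} + 5 J\right) 2 = -3 + \left(4 + 2 J^{2} + 10 J\right) = 1 + 2 J^{2} + 10 J$)
$278 + R{\left(-20 \right)} Q{\left(a{\left(5,E{\left(1,-5 \right)} \right)} \right)} = 278 + \left(1 + 2 \left(-20\right)^{2} + 10 \left(-20\right)\right) \frac{16}{1} = 278 + \left(1 + 2 \cdot 400 - 200\right) 16 \cdot 1 = 278 + \left(1 + 800 - 200\right) 16 = 278 + 601 \cdot 16 = 278 + 9616 = 9894$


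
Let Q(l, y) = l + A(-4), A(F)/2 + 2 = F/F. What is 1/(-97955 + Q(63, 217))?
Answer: -1/97894 ≈ -1.0215e-5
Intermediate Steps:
A(F) = -2 (A(F) = -4 + 2*(F/F) = -4 + 2*1 = -4 + 2 = -2)
Q(l, y) = -2 + l (Q(l, y) = l - 2 = -2 + l)
1/(-97955 + Q(63, 217)) = 1/(-97955 + (-2 + 63)) = 1/(-97955 + 61) = 1/(-97894) = -1/97894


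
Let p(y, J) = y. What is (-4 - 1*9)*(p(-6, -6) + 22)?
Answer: -208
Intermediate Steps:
(-4 - 1*9)*(p(-6, -6) + 22) = (-4 - 1*9)*(-6 + 22) = (-4 - 9)*16 = -13*16 = -208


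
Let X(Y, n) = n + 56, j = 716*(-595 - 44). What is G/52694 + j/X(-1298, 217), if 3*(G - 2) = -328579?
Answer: -24138669799/14385462 ≈ -1678.0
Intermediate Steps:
G = -328573/3 (G = 2 + (⅓)*(-328579) = 2 - 328579/3 = -328573/3 ≈ -1.0952e+5)
j = -457524 (j = 716*(-639) = -457524)
X(Y, n) = 56 + n
G/52694 + j/X(-1298, 217) = -328573/3/52694 - 457524/(56 + 217) = -328573/3*1/52694 - 457524/273 = -328573/158082 - 457524*1/273 = -328573/158082 - 152508/91 = -24138669799/14385462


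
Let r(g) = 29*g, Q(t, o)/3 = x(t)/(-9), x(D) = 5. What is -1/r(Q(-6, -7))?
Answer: 3/145 ≈ 0.020690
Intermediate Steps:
Q(t, o) = -5/3 (Q(t, o) = 3*(5/(-9)) = 3*(5*(-⅑)) = 3*(-5/9) = -5/3)
-1/r(Q(-6, -7)) = -1/(29*(-5/3)) = -1/(-145/3) = -1*(-3/145) = 3/145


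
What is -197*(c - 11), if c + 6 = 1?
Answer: 3152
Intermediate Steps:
c = -5 (c = -6 + 1 = -5)
-197*(c - 11) = -197*(-5 - 11) = -197*(-16) = 3152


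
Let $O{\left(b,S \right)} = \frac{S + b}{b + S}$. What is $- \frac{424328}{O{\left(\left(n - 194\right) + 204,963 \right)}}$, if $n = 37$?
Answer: $-424328$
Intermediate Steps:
$O{\left(b,S \right)} = 1$ ($O{\left(b,S \right)} = \frac{S + b}{S + b} = 1$)
$- \frac{424328}{O{\left(\left(n - 194\right) + 204,963 \right)}} = - \frac{424328}{1} = \left(-424328\right) 1 = -424328$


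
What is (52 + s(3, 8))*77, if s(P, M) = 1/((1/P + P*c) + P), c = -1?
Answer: 4235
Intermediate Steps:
s(P, M) = P (s(P, M) = 1/((1/P + P*(-1)) + P) = 1/((1/P - P) + P) = 1/(1/P) = P)
(52 + s(3, 8))*77 = (52 + 3)*77 = 55*77 = 4235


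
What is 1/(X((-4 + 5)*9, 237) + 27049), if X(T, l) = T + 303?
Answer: 1/27361 ≈ 3.6548e-5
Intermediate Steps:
X(T, l) = 303 + T
1/(X((-4 + 5)*9, 237) + 27049) = 1/((303 + (-4 + 5)*9) + 27049) = 1/((303 + 1*9) + 27049) = 1/((303 + 9) + 27049) = 1/(312 + 27049) = 1/27361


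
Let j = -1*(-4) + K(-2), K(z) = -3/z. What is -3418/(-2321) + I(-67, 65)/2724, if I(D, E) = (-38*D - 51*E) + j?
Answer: 5025699/4214936 ≈ 1.1924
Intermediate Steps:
j = 11/2 (j = -1*(-4) - 3/(-2) = 4 - 3*(-1/2) = 4 + 3/2 = 11/2 ≈ 5.5000)
I(D, E) = 11/2 - 51*E - 38*D (I(D, E) = (-38*D - 51*E) + 11/2 = (-51*E - 38*D) + 11/2 = 11/2 - 51*E - 38*D)
-3418/(-2321) + I(-67, 65)/2724 = -3418/(-2321) + (11/2 - 51*65 - 38*(-67))/2724 = -3418*(-1/2321) + (11/2 - 3315 + 2546)*(1/2724) = 3418/2321 - 1527/2*1/2724 = 3418/2321 - 509/1816 = 5025699/4214936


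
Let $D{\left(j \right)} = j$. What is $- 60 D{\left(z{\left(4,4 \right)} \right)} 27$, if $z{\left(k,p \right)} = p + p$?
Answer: $-12960$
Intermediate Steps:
$z{\left(k,p \right)} = 2 p$
$- 60 D{\left(z{\left(4,4 \right)} \right)} 27 = - 60 \cdot 2 \cdot 4 \cdot 27 = \left(-60\right) 8 \cdot 27 = \left(-480\right) 27 = -12960$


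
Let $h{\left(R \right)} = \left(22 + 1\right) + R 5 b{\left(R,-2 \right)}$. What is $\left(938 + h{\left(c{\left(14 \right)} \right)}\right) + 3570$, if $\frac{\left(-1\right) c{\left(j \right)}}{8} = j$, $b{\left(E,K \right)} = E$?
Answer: $67251$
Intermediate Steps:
$c{\left(j \right)} = - 8 j$
$h{\left(R \right)} = 23 + 5 R^{2}$ ($h{\left(R \right)} = \left(22 + 1\right) + R 5 R = 23 + 5 R R = 23 + 5 R^{2}$)
$\left(938 + h{\left(c{\left(14 \right)} \right)}\right) + 3570 = \left(938 + \left(23 + 5 \left(\left(-8\right) 14\right)^{2}\right)\right) + 3570 = \left(938 + \left(23 + 5 \left(-112\right)^{2}\right)\right) + 3570 = \left(938 + \left(23 + 5 \cdot 12544\right)\right) + 3570 = \left(938 + \left(23 + 62720\right)\right) + 3570 = \left(938 + 62743\right) + 3570 = 63681 + 3570 = 67251$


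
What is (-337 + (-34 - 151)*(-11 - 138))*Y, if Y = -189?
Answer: -5146092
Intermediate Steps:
(-337 + (-34 - 151)*(-11 - 138))*Y = (-337 + (-34 - 151)*(-11 - 138))*(-189) = (-337 - 185*(-149))*(-189) = (-337 + 27565)*(-189) = 27228*(-189) = -5146092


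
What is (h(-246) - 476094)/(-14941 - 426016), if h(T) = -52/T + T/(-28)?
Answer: 819818375/759327954 ≈ 1.0797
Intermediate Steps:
h(T) = -52/T - T/28 (h(T) = -52/T + T*(-1/28) = -52/T - T/28)
(h(-246) - 476094)/(-14941 - 426016) = ((-52/(-246) - 1/28*(-246)) - 476094)/(-14941 - 426016) = ((-52*(-1/246) + 123/14) - 476094)/(-440957) = ((26/123 + 123/14) - 476094)*(-1/440957) = (15493/1722 - 476094)*(-1/440957) = -819818375/1722*(-1/440957) = 819818375/759327954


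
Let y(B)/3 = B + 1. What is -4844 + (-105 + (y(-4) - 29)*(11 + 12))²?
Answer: 953597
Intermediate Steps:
y(B) = 3 + 3*B (y(B) = 3*(B + 1) = 3*(1 + B) = 3 + 3*B)
-4844 + (-105 + (y(-4) - 29)*(11 + 12))² = -4844 + (-105 + ((3 + 3*(-4)) - 29)*(11 + 12))² = -4844 + (-105 + ((3 - 12) - 29)*23)² = -4844 + (-105 + (-9 - 29)*23)² = -4844 + (-105 - 38*23)² = -4844 + (-105 - 874)² = -4844 + (-979)² = -4844 + 958441 = 953597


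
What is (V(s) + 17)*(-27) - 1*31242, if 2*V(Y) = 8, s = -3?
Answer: -31809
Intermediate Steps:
V(Y) = 4 (V(Y) = (½)*8 = 4)
(V(s) + 17)*(-27) - 1*31242 = (4 + 17)*(-27) - 1*31242 = 21*(-27) - 31242 = -567 - 31242 = -31809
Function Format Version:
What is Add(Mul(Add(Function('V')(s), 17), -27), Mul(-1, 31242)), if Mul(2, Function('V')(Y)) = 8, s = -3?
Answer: -31809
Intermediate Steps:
Function('V')(Y) = 4 (Function('V')(Y) = Mul(Rational(1, 2), 8) = 4)
Add(Mul(Add(Function('V')(s), 17), -27), Mul(-1, 31242)) = Add(Mul(Add(4, 17), -27), Mul(-1, 31242)) = Add(Mul(21, -27), -31242) = Add(-567, -31242) = -31809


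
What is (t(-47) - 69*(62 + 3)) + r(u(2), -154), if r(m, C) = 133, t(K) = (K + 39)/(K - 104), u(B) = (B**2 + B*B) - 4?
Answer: -657144/151 ≈ -4351.9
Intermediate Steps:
u(B) = -4 + 2*B**2 (u(B) = (B**2 + B**2) - 4 = 2*B**2 - 4 = -4 + 2*B**2)
t(K) = (39 + K)/(-104 + K)
(t(-47) - 69*(62 + 3)) + r(u(2), -154) = ((39 - 47)/(-104 - 47) - 69*(62 + 3)) + 133 = (-8/(-151) - 69*65) + 133 = (-1/151*(-8) - 4485) + 133 = (8/151 - 4485) + 133 = -677227/151 + 133 = -657144/151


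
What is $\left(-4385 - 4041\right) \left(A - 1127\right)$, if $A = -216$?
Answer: $11316118$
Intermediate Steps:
$\left(-4385 - 4041\right) \left(A - 1127\right) = \left(-4385 - 4041\right) \left(-216 - 1127\right) = \left(-8426\right) \left(-1343\right) = 11316118$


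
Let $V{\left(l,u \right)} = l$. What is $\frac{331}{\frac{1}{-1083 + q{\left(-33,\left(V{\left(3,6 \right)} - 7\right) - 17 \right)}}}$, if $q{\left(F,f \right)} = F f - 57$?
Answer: $-147957$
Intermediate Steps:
$q{\left(F,f \right)} = -57 + F f$
$\frac{331}{\frac{1}{-1083 + q{\left(-33,\left(V{\left(3,6 \right)} - 7\right) - 17 \right)}}} = \frac{331}{\frac{1}{-1083 - \left(57 + 33 \left(\left(3 - 7\right) - 17\right)\right)}} = \frac{331}{\frac{1}{-1083 - \left(57 + 33 \left(-4 - 17\right)\right)}} = \frac{331}{\frac{1}{-1083 - -636}} = \frac{331}{\frac{1}{-1083 + \left(-57 + 693\right)}} = \frac{331}{\frac{1}{-1083 + 636}} = \frac{331}{\frac{1}{-447}} = \frac{331}{- \frac{1}{447}} = 331 \left(-447\right) = -147957$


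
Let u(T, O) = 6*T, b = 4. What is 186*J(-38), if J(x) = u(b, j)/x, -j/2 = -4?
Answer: -2232/19 ≈ -117.47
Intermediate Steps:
j = 8 (j = -2*(-4) = 8)
J(x) = 24/x (J(x) = (6*4)/x = 24/x)
186*J(-38) = 186*(24/(-38)) = 186*(24*(-1/38)) = 186*(-12/19) = -2232/19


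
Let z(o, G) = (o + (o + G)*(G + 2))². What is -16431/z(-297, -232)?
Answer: -16431/14731405129 ≈ -1.1154e-6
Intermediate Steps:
z(o, G) = (o + (2 + G)*(G + o))² (z(o, G) = (o + (G + o)*(2 + G))² = (o + (2 + G)*(G + o))²)
-16431/z(-297, -232) = -16431/((-232)² + 2*(-232) + 3*(-297) - 232*(-297))² = -16431/(53824 - 464 - 891 + 68904)² = -16431/(121373²) = -16431/14731405129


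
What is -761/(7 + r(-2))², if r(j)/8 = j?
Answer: -761/81 ≈ -9.3951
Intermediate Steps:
r(j) = 8*j
-761/(7 + r(-2))² = -761/(7 + 8*(-2))² = -761/(7 - 16)² = -761/((-9)²) = -761/81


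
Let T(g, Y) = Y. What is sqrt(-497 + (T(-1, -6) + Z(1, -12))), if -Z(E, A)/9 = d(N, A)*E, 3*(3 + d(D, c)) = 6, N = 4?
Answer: I*sqrt(494) ≈ 22.226*I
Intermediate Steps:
d(D, c) = -1 (d(D, c) = -3 + (1/3)*6 = -3 + 2 = -1)
Z(E, A) = 9*E (Z(E, A) = -(-9)*E = 9*E)
sqrt(-497 + (T(-1, -6) + Z(1, -12))) = sqrt(-497 + (-6 + 9*1)) = sqrt(-497 + (-6 + 9)) = sqrt(-497 + 3) = sqrt(-494) = I*sqrt(494)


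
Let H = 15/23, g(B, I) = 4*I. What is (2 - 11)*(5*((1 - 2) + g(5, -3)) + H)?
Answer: 13320/23 ≈ 579.13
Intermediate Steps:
H = 15/23 (H = 15*(1/23) = 15/23 ≈ 0.65217)
(2 - 11)*(5*((1 - 2) + g(5, -3)) + H) = (2 - 11)*(5*((1 - 2) + 4*(-3)) + 15/23) = -9*(5*(-1 - 12) + 15/23) = -9*(5*(-13) + 15/23) = -9*(-65 + 15/23) = -9*(-1480/23) = 13320/23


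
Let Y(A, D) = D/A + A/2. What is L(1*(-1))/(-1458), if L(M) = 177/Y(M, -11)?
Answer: -59/5103 ≈ -0.011562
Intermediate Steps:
Y(A, D) = A/2 + D/A (Y(A, D) = D/A + A*(½) = D/A + A/2 = A/2 + D/A)
L(M) = 177/(M/2 - 11/M)
L(1*(-1))/(-1458) = (354*(1*(-1))/(-22 + (1*(-1))²))/(-1458) = (354*(-1)/(-22 + (-1)²))*(-1/1458) = (354*(-1)/(-22 + 1))*(-1/1458) = (354*(-1)/(-21))*(-1/1458) = (354*(-1)*(-1/21))*(-1/1458) = (118/7)*(-1/1458) = -59/5103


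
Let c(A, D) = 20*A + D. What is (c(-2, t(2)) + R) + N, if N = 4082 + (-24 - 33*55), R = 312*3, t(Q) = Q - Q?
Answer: 3139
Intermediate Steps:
t(Q) = 0
c(A, D) = D + 20*A
R = 936
N = 2243 (N = 4082 + (-24 - 1815) = 4082 - 1839 = 2243)
(c(-2, t(2)) + R) + N = ((0 + 20*(-2)) + 936) + 2243 = ((0 - 40) + 936) + 2243 = (-40 + 936) + 2243 = 896 + 2243 = 3139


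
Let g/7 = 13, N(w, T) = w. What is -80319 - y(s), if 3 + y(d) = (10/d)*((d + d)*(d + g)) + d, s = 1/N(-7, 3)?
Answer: -82133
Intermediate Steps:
g = 91 (g = 7*13 = 91)
s = -⅐ (s = 1/(-7) = -⅐ ≈ -0.14286)
y(d) = 1817 + 21*d (y(d) = -3 + ((10/d)*((d + d)*(d + 91)) + d) = -3 + ((10/d)*((2*d)*(91 + d)) + d) = -3 + ((10/d)*(2*d*(91 + d)) + d) = -3 + ((1820 + 20*d) + d) = -3 + (1820 + 21*d) = 1817 + 21*d)
-80319 - y(s) = -80319 - (1817 + 21*(-⅐)) = -80319 - (1817 - 3) = -80319 - 1*1814 = -80319 - 1814 = -82133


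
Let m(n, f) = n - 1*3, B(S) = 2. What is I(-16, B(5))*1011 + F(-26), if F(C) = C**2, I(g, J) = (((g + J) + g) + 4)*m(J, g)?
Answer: 26962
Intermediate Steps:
m(n, f) = -3 + n (m(n, f) = n - 3 = -3 + n)
I(g, J) = (-3 + J)*(4 + J + 2*g) (I(g, J) = (((g + J) + g) + 4)*(-3 + J) = (((J + g) + g) + 4)*(-3 + J) = ((J + 2*g) + 4)*(-3 + J) = (4 + J + 2*g)*(-3 + J) = (-3 + J)*(4 + J + 2*g))
I(-16, B(5))*1011 + F(-26) = ((-3 + 2)*(4 + 2 + 2*(-16)))*1011 + (-26)**2 = -(4 + 2 - 32)*1011 + 676 = -1*(-26)*1011 + 676 = 26*1011 + 676 = 26286 + 676 = 26962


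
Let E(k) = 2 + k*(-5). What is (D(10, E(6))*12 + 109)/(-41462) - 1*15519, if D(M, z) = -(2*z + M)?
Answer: -643449439/41462 ≈ -15519.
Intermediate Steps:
E(k) = 2 - 5*k
D(M, z) = -M - 2*z (D(M, z) = -(M + 2*z) = -M - 2*z)
(D(10, E(6))*12 + 109)/(-41462) - 1*15519 = ((-1*10 - 2*(2 - 5*6))*12 + 109)/(-41462) - 1*15519 = ((-10 - 2*(2 - 30))*12 + 109)*(-1/41462) - 15519 = ((-10 - 2*(-28))*12 + 109)*(-1/41462) - 15519 = ((-10 + 56)*12 + 109)*(-1/41462) - 15519 = (46*12 + 109)*(-1/41462) - 15519 = (552 + 109)*(-1/41462) - 15519 = 661*(-1/41462) - 15519 = -661/41462 - 15519 = -643449439/41462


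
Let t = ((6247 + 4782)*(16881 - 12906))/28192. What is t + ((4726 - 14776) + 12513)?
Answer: 113277171/28192 ≈ 4018.1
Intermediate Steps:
t = 43840275/28192 (t = (11029*3975)*(1/28192) = 43840275*(1/28192) = 43840275/28192 ≈ 1555.1)
t + ((4726 - 14776) + 12513) = 43840275/28192 + ((4726 - 14776) + 12513) = 43840275/28192 + (-10050 + 12513) = 43840275/28192 + 2463 = 113277171/28192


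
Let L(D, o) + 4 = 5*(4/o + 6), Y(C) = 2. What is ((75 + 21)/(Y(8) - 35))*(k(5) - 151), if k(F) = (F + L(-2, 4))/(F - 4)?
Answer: 3680/11 ≈ 334.55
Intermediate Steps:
L(D, o) = 26 + 20/o (L(D, o) = -4 + 5*(4/o + 6) = -4 + 5*(6 + 4/o) = -4 + (30 + 20/o) = 26 + 20/o)
k(F) = (31 + F)/(-4 + F) (k(F) = (F + (26 + 20/4))/(F - 4) = (F + (26 + 20*(¼)))/(-4 + F) = (F + (26 + 5))/(-4 + F) = (F + 31)/(-4 + F) = (31 + F)/(-4 + F))
((75 + 21)/(Y(8) - 35))*(k(5) - 151) = ((75 + 21)/(2 - 35))*((31 + 5)/(-4 + 5) - 151) = (96/(-33))*(36/1 - 151) = (96*(-1/33))*(1*36 - 151) = -32*(36 - 151)/11 = -32/11*(-115) = 3680/11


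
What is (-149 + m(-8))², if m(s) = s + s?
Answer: 27225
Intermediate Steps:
m(s) = 2*s
(-149 + m(-8))² = (-149 + 2*(-8))² = (-149 - 16)² = (-165)² = 27225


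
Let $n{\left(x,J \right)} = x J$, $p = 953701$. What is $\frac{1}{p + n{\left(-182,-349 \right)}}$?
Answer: $\frac{1}{1017219} \approx 9.8307 \cdot 10^{-7}$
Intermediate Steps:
$n{\left(x,J \right)} = J x$
$\frac{1}{p + n{\left(-182,-349 \right)}} = \frac{1}{953701 - -63518} = \frac{1}{953701 + 63518} = \frac{1}{1017219}$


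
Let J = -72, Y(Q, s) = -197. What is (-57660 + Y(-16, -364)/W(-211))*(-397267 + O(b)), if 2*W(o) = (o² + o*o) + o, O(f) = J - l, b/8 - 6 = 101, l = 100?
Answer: 2035680910217906/88831 ≈ 2.2916e+10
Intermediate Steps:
b = 856 (b = 48 + 8*101 = 48 + 808 = 856)
O(f) = -172 (O(f) = -72 - 1*100 = -72 - 100 = -172)
W(o) = o² + o/2 (W(o) = ((o² + o*o) + o)/2 = ((o² + o²) + o)/2 = (2*o² + o)/2 = (o + 2*o²)/2 = o² + o/2)
(-57660 + Y(-16, -364)/W(-211))*(-397267 + O(b)) = (-57660 - 197*(-1/(211*(½ - 211))))*(-397267 - 172) = (-57660 - 197/((-211*(-421/2))))*(-397439) = (-57660 - 197/88831/2)*(-397439) = (-57660 - 197*2/88831)*(-397439) = (-57660 - 394/88831)*(-397439) = -5121995854/88831*(-397439) = 2035680910217906/88831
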